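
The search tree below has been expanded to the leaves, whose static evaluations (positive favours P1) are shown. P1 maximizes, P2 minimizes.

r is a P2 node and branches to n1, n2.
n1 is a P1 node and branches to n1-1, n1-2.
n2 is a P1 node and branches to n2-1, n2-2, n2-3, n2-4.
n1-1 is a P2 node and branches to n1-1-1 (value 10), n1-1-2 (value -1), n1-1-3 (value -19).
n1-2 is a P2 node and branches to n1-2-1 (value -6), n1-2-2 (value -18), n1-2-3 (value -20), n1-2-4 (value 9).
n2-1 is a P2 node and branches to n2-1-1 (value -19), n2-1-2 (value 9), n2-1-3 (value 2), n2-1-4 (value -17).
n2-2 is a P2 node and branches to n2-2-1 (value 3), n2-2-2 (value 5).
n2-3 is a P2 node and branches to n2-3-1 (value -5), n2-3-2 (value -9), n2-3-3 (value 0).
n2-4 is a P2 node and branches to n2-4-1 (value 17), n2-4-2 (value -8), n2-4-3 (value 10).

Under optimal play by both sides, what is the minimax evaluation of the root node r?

-19

n1-1 (P2): min(10, -1, -19) = -19
n1-2 (P2): min(-6, -18, -20, 9) = -20
n1 (P1): max(-19, -20) = -19
n2-1 (P2): min(-19, 9, 2, -17) = -19
n2-2 (P2): min(3, 5) = 3
n2-3 (P2): min(-5, -9, 0) = -9
n2-4 (P2): min(17, -8, 10) = -8
n2 (P1): max(-19, 3, -9, -8) = 3
r (P2): min(-19, 3) = -19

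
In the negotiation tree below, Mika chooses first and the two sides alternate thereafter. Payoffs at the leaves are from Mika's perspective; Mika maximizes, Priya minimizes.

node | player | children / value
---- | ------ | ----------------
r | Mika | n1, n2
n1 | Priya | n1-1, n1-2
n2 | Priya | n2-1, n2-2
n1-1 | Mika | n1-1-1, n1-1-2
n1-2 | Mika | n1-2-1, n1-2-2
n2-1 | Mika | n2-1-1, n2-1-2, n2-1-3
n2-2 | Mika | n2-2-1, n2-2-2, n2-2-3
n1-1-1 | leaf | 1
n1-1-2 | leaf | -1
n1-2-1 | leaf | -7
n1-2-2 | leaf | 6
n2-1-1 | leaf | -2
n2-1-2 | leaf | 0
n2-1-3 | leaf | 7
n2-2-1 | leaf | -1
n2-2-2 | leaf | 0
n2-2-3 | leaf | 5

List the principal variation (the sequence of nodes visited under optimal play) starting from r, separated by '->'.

r -> n2 -> n2-2 -> n2-2-3

n1-1 (Mika): max(1, -1) = 1
n1-2 (Mika): max(-7, 6) = 6
n1 (Priya): min(1, 6) = 1
n2-1 (Mika): max(-2, 0, 7) = 7
n2-2 (Mika): max(-1, 0, 5) = 5
n2 (Priya): min(7, 5) = 5
r (Mika): max(1, 5) = 5
At r, Mika picks n2 (highest: 5).
At n2, Priya picks n2-2 (lowest: 5).
At n2-2, Mika picks n2-2-3 (highest: 5).
Terminal value 5.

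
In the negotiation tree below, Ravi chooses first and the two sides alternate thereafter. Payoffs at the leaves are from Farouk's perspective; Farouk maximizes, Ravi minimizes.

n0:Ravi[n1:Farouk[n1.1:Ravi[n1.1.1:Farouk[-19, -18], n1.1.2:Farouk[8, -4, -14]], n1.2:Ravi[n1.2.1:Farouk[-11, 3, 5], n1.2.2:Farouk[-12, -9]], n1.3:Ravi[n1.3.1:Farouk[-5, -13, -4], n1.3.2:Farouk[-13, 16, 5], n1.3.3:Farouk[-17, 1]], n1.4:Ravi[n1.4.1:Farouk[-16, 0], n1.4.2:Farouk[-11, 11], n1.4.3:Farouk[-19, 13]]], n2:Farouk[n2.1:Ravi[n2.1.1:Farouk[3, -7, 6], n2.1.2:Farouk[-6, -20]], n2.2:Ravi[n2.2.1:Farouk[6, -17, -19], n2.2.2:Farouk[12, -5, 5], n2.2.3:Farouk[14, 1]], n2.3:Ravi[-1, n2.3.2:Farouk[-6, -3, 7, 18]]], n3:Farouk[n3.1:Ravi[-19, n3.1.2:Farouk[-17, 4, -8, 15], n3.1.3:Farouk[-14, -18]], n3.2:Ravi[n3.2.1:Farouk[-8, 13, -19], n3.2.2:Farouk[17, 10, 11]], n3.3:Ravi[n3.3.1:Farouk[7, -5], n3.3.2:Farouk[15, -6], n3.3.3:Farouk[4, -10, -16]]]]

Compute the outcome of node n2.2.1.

n2.2.1 (Farouk): max(6, -17, -19) = 6

6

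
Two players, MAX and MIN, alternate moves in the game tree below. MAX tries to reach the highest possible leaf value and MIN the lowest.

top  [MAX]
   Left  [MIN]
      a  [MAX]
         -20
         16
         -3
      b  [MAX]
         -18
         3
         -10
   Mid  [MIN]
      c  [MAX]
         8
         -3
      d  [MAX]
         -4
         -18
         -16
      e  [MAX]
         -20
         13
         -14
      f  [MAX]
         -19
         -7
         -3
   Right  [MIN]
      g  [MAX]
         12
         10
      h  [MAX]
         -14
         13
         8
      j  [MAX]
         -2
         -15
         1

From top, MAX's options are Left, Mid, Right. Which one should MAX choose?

Left

a (MAX): max(-20, 16, -3) = 16
b (MAX): max(-18, 3, -10) = 3
Left (MIN): min(16, 3) = 3
c (MAX): max(8, -3) = 8
d (MAX): max(-4, -18, -16) = -4
e (MAX): max(-20, 13, -14) = 13
f (MAX): max(-19, -7, -3) = -3
Mid (MIN): min(8, -4, 13, -3) = -4
g (MAX): max(12, 10) = 12
h (MAX): max(-14, 13, 8) = 13
j (MAX): max(-2, -15, 1) = 1
Right (MIN): min(12, 13, 1) = 1
top (MAX): max(3, -4, 1) = 3
MAX at top wants the highest of {Left=3, Mid=-4, Right=1}, so chooses Left.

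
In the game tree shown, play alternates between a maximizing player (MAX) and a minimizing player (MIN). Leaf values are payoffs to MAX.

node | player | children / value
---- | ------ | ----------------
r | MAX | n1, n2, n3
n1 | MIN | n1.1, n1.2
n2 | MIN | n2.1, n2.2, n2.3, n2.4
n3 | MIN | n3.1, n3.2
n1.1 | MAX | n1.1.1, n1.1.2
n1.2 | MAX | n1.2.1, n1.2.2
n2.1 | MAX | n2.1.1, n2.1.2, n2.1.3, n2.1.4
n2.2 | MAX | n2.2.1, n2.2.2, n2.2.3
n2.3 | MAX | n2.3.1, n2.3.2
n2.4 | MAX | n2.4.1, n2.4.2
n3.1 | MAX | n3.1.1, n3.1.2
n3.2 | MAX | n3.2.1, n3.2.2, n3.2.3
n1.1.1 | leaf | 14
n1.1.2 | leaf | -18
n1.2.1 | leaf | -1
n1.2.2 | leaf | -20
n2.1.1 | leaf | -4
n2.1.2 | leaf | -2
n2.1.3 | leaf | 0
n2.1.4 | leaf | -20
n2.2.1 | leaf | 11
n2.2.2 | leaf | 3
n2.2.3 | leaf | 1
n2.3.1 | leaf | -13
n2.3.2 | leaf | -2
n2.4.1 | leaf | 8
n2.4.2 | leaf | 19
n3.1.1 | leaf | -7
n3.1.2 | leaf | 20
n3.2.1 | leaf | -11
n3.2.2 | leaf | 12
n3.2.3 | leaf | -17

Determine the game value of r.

12

n1.1 (MAX): max(14, -18) = 14
n1.2 (MAX): max(-1, -20) = -1
n1 (MIN): min(14, -1) = -1
n2.1 (MAX): max(-4, -2, 0, -20) = 0
n2.2 (MAX): max(11, 3, 1) = 11
n2.3 (MAX): max(-13, -2) = -2
n2.4 (MAX): max(8, 19) = 19
n2 (MIN): min(0, 11, -2, 19) = -2
n3.1 (MAX): max(-7, 20) = 20
n3.2 (MAX): max(-11, 12, -17) = 12
n3 (MIN): min(20, 12) = 12
r (MAX): max(-1, -2, 12) = 12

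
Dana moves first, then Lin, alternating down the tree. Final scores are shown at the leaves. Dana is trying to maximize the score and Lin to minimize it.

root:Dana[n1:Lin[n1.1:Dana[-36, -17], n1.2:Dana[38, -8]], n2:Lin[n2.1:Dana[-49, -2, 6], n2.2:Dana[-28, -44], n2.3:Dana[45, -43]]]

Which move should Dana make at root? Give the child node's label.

n1

n1.1 (Dana): max(-36, -17) = -17
n1.2 (Dana): max(38, -8) = 38
n1 (Lin): min(-17, 38) = -17
n2.1 (Dana): max(-49, -2, 6) = 6
n2.2 (Dana): max(-28, -44) = -28
n2.3 (Dana): max(45, -43) = 45
n2 (Lin): min(6, -28, 45) = -28
root (Dana): max(-17, -28) = -17
Dana at root wants the highest of {n1=-17, n2=-28}, so chooses n1.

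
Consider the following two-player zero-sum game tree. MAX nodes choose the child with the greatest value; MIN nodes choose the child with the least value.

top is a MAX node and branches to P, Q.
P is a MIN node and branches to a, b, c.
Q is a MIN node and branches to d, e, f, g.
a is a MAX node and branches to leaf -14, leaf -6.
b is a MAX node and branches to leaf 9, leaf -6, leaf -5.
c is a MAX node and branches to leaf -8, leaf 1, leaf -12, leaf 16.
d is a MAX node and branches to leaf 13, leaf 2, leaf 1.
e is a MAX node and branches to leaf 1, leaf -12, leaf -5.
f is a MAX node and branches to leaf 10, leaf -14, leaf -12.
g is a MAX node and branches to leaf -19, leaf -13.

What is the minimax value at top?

a (MAX): max(-14, -6) = -6
b (MAX): max(9, -6, -5) = 9
c (MAX): max(-8, 1, -12, 16) = 16
P (MIN): min(-6, 9, 16) = -6
d (MAX): max(13, 2, 1) = 13
e (MAX): max(1, -12, -5) = 1
f (MAX): max(10, -14, -12) = 10
g (MAX): max(-19, -13) = -13
Q (MIN): min(13, 1, 10, -13) = -13
top (MAX): max(-6, -13) = -6

-6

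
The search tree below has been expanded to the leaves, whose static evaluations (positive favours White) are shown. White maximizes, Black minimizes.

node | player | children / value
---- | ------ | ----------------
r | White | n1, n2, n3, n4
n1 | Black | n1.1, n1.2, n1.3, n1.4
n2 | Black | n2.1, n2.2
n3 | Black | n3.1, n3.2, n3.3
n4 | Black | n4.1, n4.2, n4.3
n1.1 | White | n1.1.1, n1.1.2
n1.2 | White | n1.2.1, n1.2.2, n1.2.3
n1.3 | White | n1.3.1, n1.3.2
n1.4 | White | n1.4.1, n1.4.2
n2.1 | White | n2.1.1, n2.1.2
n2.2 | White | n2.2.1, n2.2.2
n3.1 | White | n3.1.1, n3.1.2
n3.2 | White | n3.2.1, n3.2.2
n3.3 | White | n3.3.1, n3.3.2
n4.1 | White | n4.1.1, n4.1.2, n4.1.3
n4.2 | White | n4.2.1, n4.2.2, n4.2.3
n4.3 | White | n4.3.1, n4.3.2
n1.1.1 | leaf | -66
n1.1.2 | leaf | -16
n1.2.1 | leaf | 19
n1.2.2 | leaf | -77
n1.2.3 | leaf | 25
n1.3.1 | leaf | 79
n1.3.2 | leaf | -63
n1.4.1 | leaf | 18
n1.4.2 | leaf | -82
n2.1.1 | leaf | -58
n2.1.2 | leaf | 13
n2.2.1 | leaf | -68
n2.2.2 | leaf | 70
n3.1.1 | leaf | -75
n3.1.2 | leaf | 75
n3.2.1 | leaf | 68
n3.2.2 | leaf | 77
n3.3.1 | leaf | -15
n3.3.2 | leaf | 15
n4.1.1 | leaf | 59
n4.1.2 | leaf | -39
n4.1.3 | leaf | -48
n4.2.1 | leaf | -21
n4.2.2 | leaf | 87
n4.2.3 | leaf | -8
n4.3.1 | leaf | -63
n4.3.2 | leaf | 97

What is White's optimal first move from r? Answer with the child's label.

n4

n1.1 (White): max(-66, -16) = -16
n1.2 (White): max(19, -77, 25) = 25
n1.3 (White): max(79, -63) = 79
n1.4 (White): max(18, -82) = 18
n1 (Black): min(-16, 25, 79, 18) = -16
n2.1 (White): max(-58, 13) = 13
n2.2 (White): max(-68, 70) = 70
n2 (Black): min(13, 70) = 13
n3.1 (White): max(-75, 75) = 75
n3.2 (White): max(68, 77) = 77
n3.3 (White): max(-15, 15) = 15
n3 (Black): min(75, 77, 15) = 15
n4.1 (White): max(59, -39, -48) = 59
n4.2 (White): max(-21, 87, -8) = 87
n4.3 (White): max(-63, 97) = 97
n4 (Black): min(59, 87, 97) = 59
r (White): max(-16, 13, 15, 59) = 59
White at r wants the highest of {n1=-16, n2=13, n3=15, n4=59}, so chooses n4.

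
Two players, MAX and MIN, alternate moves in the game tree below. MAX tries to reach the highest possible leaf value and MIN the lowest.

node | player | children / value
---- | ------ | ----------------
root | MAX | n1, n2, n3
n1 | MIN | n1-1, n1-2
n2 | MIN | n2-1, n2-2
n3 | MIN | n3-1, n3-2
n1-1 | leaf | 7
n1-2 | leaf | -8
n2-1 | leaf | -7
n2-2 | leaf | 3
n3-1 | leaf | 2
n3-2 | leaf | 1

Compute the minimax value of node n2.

-7

n2 (MIN): min(-7, 3) = -7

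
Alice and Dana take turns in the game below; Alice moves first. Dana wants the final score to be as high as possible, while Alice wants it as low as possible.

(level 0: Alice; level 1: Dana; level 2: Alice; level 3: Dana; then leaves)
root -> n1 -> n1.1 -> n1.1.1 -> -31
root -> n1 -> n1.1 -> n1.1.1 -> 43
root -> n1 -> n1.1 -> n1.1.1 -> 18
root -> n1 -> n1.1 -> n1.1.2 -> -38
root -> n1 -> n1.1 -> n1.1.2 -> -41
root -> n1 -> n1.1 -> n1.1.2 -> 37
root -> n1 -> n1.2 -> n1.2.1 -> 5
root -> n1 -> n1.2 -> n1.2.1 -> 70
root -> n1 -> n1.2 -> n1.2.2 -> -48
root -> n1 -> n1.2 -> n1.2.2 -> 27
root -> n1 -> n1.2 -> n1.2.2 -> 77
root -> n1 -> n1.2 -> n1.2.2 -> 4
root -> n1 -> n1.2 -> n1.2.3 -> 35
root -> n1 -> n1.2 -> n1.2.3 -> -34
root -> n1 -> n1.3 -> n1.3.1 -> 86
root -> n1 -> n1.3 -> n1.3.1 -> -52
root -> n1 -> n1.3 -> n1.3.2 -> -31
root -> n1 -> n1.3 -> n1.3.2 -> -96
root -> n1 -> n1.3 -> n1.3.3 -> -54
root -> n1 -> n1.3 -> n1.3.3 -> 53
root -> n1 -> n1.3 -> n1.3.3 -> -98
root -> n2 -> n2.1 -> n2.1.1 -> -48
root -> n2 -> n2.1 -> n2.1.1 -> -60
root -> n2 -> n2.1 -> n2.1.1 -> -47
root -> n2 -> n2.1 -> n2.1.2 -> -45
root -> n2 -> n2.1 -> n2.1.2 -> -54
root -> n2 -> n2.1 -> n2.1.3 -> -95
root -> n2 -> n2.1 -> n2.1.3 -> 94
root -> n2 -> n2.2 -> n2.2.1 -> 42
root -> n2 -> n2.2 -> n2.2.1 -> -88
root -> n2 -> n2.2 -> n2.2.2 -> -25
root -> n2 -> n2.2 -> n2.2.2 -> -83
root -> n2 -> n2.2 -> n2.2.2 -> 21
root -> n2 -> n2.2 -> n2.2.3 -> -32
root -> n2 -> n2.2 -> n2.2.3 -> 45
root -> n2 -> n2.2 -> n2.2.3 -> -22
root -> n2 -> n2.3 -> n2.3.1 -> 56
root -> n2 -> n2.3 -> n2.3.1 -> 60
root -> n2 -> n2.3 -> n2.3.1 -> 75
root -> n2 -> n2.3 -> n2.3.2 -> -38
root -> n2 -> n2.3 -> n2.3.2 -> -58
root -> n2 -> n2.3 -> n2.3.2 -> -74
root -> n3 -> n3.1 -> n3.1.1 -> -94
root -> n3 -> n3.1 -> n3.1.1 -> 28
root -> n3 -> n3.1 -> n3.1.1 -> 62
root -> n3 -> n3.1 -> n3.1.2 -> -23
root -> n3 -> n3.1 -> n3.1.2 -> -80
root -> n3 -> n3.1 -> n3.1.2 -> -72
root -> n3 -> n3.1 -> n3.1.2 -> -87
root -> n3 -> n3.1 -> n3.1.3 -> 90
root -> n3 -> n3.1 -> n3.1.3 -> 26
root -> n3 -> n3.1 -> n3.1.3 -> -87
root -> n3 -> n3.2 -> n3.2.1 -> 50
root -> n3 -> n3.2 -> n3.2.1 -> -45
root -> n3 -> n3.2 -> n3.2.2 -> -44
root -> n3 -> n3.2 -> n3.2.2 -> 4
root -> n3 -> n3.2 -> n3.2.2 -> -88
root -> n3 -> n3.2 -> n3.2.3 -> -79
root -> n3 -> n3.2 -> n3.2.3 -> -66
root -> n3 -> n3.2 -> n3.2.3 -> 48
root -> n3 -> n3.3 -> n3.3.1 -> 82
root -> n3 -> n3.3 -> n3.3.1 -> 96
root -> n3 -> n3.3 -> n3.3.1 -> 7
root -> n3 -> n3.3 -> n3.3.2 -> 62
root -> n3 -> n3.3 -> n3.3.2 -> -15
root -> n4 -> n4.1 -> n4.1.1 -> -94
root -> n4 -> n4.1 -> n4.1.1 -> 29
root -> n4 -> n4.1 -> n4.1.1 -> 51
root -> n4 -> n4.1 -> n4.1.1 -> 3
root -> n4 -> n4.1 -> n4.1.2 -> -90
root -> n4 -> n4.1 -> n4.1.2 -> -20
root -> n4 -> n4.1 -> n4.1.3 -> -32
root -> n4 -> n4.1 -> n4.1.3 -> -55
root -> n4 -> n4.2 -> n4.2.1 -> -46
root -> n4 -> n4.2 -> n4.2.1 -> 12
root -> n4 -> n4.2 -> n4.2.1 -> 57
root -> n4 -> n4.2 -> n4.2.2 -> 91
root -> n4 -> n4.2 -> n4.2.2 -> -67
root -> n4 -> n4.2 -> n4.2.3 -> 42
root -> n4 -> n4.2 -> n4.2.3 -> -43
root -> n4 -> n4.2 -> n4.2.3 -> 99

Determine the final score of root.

21

n1.1.1 (Dana): max(-31, 43, 18) = 43
n1.1.2 (Dana): max(-38, -41, 37) = 37
n1.1 (Alice): min(43, 37) = 37
n1.2.1 (Dana): max(5, 70) = 70
n1.2.2 (Dana): max(-48, 27, 77, 4) = 77
n1.2.3 (Dana): max(35, -34) = 35
n1.2 (Alice): min(70, 77, 35) = 35
n1.3.1 (Dana): max(86, -52) = 86
n1.3.2 (Dana): max(-31, -96) = -31
n1.3.3 (Dana): max(-54, 53, -98) = 53
n1.3 (Alice): min(86, -31, 53) = -31
n1 (Dana): max(37, 35, -31) = 37
n2.1.1 (Dana): max(-48, -60, -47) = -47
n2.1.2 (Dana): max(-45, -54) = -45
n2.1.3 (Dana): max(-95, 94) = 94
n2.1 (Alice): min(-47, -45, 94) = -47
n2.2.1 (Dana): max(42, -88) = 42
n2.2.2 (Dana): max(-25, -83, 21) = 21
n2.2.3 (Dana): max(-32, 45, -22) = 45
n2.2 (Alice): min(42, 21, 45) = 21
n2.3.1 (Dana): max(56, 60, 75) = 75
n2.3.2 (Dana): max(-38, -58, -74) = -38
n2.3 (Alice): min(75, -38) = -38
n2 (Dana): max(-47, 21, -38) = 21
n3.1.1 (Dana): max(-94, 28, 62) = 62
n3.1.2 (Dana): max(-23, -80, -72, -87) = -23
n3.1.3 (Dana): max(90, 26, -87) = 90
n3.1 (Alice): min(62, -23, 90) = -23
n3.2.1 (Dana): max(50, -45) = 50
n3.2.2 (Dana): max(-44, 4, -88) = 4
n3.2.3 (Dana): max(-79, -66, 48) = 48
n3.2 (Alice): min(50, 4, 48) = 4
n3.3.1 (Dana): max(82, 96, 7) = 96
n3.3.2 (Dana): max(62, -15) = 62
n3.3 (Alice): min(96, 62) = 62
n3 (Dana): max(-23, 4, 62) = 62
n4.1.1 (Dana): max(-94, 29, 51, 3) = 51
n4.1.2 (Dana): max(-90, -20) = -20
n4.1.3 (Dana): max(-32, -55) = -32
n4.1 (Alice): min(51, -20, -32) = -32
n4.2.1 (Dana): max(-46, 12, 57) = 57
n4.2.2 (Dana): max(91, -67) = 91
n4.2.3 (Dana): max(42, -43, 99) = 99
n4.2 (Alice): min(57, 91, 99) = 57
n4 (Dana): max(-32, 57) = 57
root (Alice): min(37, 21, 62, 57) = 21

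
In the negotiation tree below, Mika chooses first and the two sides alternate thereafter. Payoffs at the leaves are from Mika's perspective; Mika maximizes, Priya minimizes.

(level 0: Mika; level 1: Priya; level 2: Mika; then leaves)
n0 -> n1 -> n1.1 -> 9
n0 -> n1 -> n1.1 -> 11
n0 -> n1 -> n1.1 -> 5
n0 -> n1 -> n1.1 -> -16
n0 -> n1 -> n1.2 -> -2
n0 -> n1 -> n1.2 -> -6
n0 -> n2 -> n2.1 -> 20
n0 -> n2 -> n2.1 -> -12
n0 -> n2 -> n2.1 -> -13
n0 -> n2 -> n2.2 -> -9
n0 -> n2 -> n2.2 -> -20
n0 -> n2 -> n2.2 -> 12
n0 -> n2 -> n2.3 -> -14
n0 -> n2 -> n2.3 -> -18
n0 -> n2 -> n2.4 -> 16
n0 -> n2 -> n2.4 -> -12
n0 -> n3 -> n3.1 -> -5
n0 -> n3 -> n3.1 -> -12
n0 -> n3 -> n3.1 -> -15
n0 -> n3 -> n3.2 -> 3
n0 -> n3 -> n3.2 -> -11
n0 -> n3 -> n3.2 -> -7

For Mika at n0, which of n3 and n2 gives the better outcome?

n3.1 (Mika): max(-5, -12, -15) = -5
n3.2 (Mika): max(3, -11, -7) = 3
n3 (Priya): min(-5, 3) = -5
n2.1 (Mika): max(20, -12, -13) = 20
n2.2 (Mika): max(-9, -20, 12) = 12
n2.3 (Mika): max(-14, -18) = -14
n2.4 (Mika): max(16, -12) = 16
n2 (Priya): min(20, 12, -14, 16) = -14
Mika prefers the higher value; n3=-5, n2=-14. n3 is better since -5 > -14.

n3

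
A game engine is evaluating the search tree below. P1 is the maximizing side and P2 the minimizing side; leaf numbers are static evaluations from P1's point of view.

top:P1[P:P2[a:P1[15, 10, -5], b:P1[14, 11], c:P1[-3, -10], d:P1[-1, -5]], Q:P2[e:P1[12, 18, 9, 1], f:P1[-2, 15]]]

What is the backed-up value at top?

a (P1): max(15, 10, -5) = 15
b (P1): max(14, 11) = 14
c (P1): max(-3, -10) = -3
d (P1): max(-1, -5) = -1
P (P2): min(15, 14, -3, -1) = -3
e (P1): max(12, 18, 9, 1) = 18
f (P1): max(-2, 15) = 15
Q (P2): min(18, 15) = 15
top (P1): max(-3, 15) = 15

15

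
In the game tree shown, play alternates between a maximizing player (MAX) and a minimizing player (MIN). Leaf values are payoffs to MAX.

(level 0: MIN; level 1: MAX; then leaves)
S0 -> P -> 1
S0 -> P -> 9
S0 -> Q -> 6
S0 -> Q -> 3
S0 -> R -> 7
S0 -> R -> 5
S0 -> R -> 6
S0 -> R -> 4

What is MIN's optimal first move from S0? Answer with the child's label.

P (MAX): max(1, 9) = 9
Q (MAX): max(6, 3) = 6
R (MAX): max(7, 5, 6, 4) = 7
S0 (MIN): min(9, 6, 7) = 6
MIN at S0 wants the lowest of {P=9, Q=6, R=7}, so chooses Q.

Q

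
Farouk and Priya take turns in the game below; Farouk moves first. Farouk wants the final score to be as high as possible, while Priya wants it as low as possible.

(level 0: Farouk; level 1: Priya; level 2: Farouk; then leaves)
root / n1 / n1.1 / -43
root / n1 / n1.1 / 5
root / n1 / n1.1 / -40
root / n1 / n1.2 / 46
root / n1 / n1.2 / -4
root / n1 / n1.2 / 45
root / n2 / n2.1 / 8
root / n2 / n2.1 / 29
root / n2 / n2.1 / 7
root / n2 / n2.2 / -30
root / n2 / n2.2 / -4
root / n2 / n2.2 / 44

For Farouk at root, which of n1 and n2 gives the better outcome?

n1.1 (Farouk): max(-43, 5, -40) = 5
n1.2 (Farouk): max(46, -4, 45) = 46
n1 (Priya): min(5, 46) = 5
n2.1 (Farouk): max(8, 29, 7) = 29
n2.2 (Farouk): max(-30, -4, 44) = 44
n2 (Priya): min(29, 44) = 29
Farouk prefers the higher value; n1=5, n2=29. n2 is better since 29 > 5.

n2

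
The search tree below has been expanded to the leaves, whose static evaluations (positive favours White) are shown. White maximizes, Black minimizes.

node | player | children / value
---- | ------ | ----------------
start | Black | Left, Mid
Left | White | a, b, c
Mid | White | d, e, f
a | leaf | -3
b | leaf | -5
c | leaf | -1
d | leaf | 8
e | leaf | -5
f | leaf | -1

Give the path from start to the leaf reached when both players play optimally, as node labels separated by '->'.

Left (White): max(-3, -5, -1) = -1
Mid (White): max(8, -5, -1) = 8
start (Black): min(-1, 8) = -1
At start, Black picks Left (lowest: -1).
At Left, White picks c (highest: -1).
Terminal value -1.

start -> Left -> c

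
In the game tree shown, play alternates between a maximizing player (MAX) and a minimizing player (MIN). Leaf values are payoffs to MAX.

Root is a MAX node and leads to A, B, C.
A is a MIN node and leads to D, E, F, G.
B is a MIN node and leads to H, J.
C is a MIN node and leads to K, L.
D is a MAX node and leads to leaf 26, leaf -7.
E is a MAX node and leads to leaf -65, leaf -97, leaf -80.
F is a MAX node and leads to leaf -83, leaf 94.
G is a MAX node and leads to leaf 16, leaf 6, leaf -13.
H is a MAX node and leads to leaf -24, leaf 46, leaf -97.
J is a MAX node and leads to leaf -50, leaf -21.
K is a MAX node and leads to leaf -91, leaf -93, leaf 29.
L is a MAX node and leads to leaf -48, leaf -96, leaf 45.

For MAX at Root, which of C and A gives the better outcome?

K (MAX): max(-91, -93, 29) = 29
L (MAX): max(-48, -96, 45) = 45
C (MIN): min(29, 45) = 29
D (MAX): max(26, -7) = 26
E (MAX): max(-65, -97, -80) = -65
F (MAX): max(-83, 94) = 94
G (MAX): max(16, 6, -13) = 16
A (MIN): min(26, -65, 94, 16) = -65
MAX prefers the higher value; C=29, A=-65. C is better since 29 > -65.

C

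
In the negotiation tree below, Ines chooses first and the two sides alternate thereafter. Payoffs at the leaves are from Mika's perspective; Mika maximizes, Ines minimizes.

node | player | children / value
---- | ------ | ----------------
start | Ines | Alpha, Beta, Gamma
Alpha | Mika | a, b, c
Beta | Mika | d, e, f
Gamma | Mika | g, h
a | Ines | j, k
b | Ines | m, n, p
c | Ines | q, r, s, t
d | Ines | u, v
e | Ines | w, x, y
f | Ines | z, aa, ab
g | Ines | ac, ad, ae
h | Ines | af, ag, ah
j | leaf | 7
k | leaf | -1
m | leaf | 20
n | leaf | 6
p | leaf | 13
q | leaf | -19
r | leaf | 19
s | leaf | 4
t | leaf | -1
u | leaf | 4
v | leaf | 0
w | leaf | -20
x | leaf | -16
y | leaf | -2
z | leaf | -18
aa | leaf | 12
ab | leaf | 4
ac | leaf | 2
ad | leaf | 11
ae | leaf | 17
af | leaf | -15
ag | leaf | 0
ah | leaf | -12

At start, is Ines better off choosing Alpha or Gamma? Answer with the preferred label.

a (Ines): min(7, -1) = -1
b (Ines): min(20, 6, 13) = 6
c (Ines): min(-19, 19, 4, -1) = -19
Alpha (Mika): max(-1, 6, -19) = 6
g (Ines): min(2, 11, 17) = 2
h (Ines): min(-15, 0, -12) = -15
Gamma (Mika): max(2, -15) = 2
Ines prefers the lower value; Alpha=6, Gamma=2. Gamma is better since 2 < 6.

Gamma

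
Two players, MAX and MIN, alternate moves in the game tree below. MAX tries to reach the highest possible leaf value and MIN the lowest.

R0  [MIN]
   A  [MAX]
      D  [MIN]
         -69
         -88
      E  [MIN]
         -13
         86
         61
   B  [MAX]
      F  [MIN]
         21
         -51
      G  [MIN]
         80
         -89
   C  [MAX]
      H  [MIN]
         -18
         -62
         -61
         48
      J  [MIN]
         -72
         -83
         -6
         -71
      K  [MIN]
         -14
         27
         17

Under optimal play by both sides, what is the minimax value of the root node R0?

D (MIN): min(-69, -88) = -88
E (MIN): min(-13, 86, 61) = -13
A (MAX): max(-88, -13) = -13
F (MIN): min(21, -51) = -51
G (MIN): min(80, -89) = -89
B (MAX): max(-51, -89) = -51
H (MIN): min(-18, -62, -61, 48) = -62
J (MIN): min(-72, -83, -6, -71) = -83
K (MIN): min(-14, 27, 17) = -14
C (MAX): max(-62, -83, -14) = -14
R0 (MIN): min(-13, -51, -14) = -51

-51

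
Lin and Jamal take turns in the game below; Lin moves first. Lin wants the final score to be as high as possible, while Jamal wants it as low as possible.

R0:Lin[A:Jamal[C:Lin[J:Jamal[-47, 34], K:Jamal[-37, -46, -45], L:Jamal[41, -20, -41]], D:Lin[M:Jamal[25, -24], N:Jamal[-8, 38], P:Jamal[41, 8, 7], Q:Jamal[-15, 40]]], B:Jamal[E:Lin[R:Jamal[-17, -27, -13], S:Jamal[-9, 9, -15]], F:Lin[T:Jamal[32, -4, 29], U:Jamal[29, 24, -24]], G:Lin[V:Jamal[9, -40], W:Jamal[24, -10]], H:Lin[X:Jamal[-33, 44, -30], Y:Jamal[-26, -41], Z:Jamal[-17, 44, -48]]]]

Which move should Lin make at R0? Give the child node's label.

J (Jamal): min(-47, 34) = -47
K (Jamal): min(-37, -46, -45) = -46
L (Jamal): min(41, -20, -41) = -41
C (Lin): max(-47, -46, -41) = -41
M (Jamal): min(25, -24) = -24
N (Jamal): min(-8, 38) = -8
P (Jamal): min(41, 8, 7) = 7
Q (Jamal): min(-15, 40) = -15
D (Lin): max(-24, -8, 7, -15) = 7
A (Jamal): min(-41, 7) = -41
R (Jamal): min(-17, -27, -13) = -27
S (Jamal): min(-9, 9, -15) = -15
E (Lin): max(-27, -15) = -15
T (Jamal): min(32, -4, 29) = -4
U (Jamal): min(29, 24, -24) = -24
F (Lin): max(-4, -24) = -4
V (Jamal): min(9, -40) = -40
W (Jamal): min(24, -10) = -10
G (Lin): max(-40, -10) = -10
X (Jamal): min(-33, 44, -30) = -33
Y (Jamal): min(-26, -41) = -41
Z (Jamal): min(-17, 44, -48) = -48
H (Lin): max(-33, -41, -48) = -33
B (Jamal): min(-15, -4, -10, -33) = -33
R0 (Lin): max(-41, -33) = -33
Lin at R0 wants the highest of {A=-41, B=-33}, so chooses B.

B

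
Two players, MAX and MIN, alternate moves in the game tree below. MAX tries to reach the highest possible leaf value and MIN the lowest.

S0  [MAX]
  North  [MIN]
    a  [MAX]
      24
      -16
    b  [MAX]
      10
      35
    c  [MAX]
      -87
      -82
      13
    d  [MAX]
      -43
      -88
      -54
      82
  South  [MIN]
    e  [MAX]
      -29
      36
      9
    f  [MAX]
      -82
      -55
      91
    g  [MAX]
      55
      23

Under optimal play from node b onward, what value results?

35

b (MAX): max(10, 35) = 35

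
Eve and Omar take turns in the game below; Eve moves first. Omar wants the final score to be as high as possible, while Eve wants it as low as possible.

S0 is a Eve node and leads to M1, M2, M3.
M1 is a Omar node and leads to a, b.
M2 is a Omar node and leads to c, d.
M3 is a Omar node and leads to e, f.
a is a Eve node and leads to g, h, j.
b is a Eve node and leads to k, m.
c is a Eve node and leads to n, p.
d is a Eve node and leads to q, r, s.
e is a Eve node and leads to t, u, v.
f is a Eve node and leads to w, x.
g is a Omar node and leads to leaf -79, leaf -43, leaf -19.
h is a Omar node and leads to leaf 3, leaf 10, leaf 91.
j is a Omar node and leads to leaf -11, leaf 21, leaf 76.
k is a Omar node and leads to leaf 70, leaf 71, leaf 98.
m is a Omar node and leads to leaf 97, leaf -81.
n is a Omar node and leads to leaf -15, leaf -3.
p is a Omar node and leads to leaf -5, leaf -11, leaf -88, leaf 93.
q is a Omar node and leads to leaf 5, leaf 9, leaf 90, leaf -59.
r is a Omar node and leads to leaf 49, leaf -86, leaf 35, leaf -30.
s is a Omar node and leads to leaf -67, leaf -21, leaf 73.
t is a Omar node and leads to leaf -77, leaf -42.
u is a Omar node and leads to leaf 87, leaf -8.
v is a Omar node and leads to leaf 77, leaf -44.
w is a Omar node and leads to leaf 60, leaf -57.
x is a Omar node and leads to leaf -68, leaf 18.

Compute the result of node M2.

49

n (Omar): max(-15, -3) = -3
p (Omar): max(-5, -11, -88, 93) = 93
c (Eve): min(-3, 93) = -3
q (Omar): max(5, 9, 90, -59) = 90
r (Omar): max(49, -86, 35, -30) = 49
s (Omar): max(-67, -21, 73) = 73
d (Eve): min(90, 49, 73) = 49
M2 (Omar): max(-3, 49) = 49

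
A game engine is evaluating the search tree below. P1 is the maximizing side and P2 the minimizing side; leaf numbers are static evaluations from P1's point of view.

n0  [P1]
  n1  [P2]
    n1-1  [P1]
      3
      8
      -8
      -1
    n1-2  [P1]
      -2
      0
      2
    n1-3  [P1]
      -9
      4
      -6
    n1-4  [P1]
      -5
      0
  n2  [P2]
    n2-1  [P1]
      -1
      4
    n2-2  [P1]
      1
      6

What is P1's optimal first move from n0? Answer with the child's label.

n1-1 (P1): max(3, 8, -8, -1) = 8
n1-2 (P1): max(-2, 0, 2) = 2
n1-3 (P1): max(-9, 4, -6) = 4
n1-4 (P1): max(-5, 0) = 0
n1 (P2): min(8, 2, 4, 0) = 0
n2-1 (P1): max(-1, 4) = 4
n2-2 (P1): max(1, 6) = 6
n2 (P2): min(4, 6) = 4
n0 (P1): max(0, 4) = 4
P1 at n0 wants the highest of {n1=0, n2=4}, so chooses n2.

n2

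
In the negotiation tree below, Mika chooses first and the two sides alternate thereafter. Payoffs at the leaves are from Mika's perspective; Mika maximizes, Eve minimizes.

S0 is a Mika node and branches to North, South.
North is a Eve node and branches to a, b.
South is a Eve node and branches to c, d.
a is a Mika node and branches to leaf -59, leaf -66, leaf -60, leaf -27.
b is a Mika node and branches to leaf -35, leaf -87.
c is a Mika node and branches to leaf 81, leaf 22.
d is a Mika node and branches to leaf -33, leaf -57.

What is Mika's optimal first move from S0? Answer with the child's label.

a (Mika): max(-59, -66, -60, -27) = -27
b (Mika): max(-35, -87) = -35
North (Eve): min(-27, -35) = -35
c (Mika): max(81, 22) = 81
d (Mika): max(-33, -57) = -33
South (Eve): min(81, -33) = -33
S0 (Mika): max(-35, -33) = -33
Mika at S0 wants the highest of {North=-35, South=-33}, so chooses South.

South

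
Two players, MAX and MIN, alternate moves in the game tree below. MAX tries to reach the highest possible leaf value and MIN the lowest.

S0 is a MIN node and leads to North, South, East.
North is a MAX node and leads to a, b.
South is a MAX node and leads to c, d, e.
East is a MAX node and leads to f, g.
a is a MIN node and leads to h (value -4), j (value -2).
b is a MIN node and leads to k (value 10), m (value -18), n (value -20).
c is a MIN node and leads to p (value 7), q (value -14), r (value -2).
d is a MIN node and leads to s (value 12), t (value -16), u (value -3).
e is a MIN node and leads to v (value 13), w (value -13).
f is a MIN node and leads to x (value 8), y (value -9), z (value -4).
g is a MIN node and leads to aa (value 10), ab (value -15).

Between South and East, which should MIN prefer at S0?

South

c (MIN): min(7, -14, -2) = -14
d (MIN): min(12, -16, -3) = -16
e (MIN): min(13, -13) = -13
South (MAX): max(-14, -16, -13) = -13
f (MIN): min(8, -9, -4) = -9
g (MIN): min(10, -15) = -15
East (MAX): max(-9, -15) = -9
MIN prefers the lower value; South=-13, East=-9. South is better since -13 < -9.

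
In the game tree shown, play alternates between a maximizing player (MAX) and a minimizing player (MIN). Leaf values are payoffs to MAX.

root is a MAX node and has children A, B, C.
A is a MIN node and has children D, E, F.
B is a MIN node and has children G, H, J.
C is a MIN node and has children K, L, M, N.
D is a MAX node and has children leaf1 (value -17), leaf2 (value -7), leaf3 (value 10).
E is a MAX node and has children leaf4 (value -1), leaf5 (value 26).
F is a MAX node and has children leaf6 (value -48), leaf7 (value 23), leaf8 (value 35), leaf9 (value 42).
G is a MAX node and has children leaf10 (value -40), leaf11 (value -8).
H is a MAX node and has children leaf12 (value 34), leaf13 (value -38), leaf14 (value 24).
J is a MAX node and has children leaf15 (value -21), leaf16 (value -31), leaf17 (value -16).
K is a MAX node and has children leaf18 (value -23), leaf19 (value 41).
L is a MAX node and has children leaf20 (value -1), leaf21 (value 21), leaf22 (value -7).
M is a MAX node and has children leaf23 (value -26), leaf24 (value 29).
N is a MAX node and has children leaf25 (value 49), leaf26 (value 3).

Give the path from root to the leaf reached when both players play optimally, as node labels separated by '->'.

D (MAX): max(-17, -7, 10) = 10
E (MAX): max(-1, 26) = 26
F (MAX): max(-48, 23, 35, 42) = 42
A (MIN): min(10, 26, 42) = 10
G (MAX): max(-40, -8) = -8
H (MAX): max(34, -38, 24) = 34
J (MAX): max(-21, -31, -16) = -16
B (MIN): min(-8, 34, -16) = -16
K (MAX): max(-23, 41) = 41
L (MAX): max(-1, 21, -7) = 21
M (MAX): max(-26, 29) = 29
N (MAX): max(49, 3) = 49
C (MIN): min(41, 21, 29, 49) = 21
root (MAX): max(10, -16, 21) = 21
At root, MAX picks C (highest: 21).
At C, MIN picks L (lowest: 21).
At L, MAX picks leaf21 (highest: 21).
Terminal value 21.

root -> C -> L -> leaf21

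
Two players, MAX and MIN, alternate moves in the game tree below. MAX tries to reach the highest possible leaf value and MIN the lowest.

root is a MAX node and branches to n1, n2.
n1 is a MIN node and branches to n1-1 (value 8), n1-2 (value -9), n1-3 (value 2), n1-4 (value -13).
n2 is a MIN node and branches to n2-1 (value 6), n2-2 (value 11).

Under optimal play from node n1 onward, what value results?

n1 (MIN): min(8, -9, 2, -13) = -13

-13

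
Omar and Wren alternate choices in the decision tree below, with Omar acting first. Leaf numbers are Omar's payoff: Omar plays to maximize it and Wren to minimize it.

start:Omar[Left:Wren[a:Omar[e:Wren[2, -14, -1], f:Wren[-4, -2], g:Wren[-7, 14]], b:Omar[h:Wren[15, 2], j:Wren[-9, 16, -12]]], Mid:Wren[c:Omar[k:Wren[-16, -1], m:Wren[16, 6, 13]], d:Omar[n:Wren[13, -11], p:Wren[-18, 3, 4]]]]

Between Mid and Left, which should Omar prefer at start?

k (Wren): min(-16, -1) = -16
m (Wren): min(16, 6, 13) = 6
c (Omar): max(-16, 6) = 6
n (Wren): min(13, -11) = -11
p (Wren): min(-18, 3, 4) = -18
d (Omar): max(-11, -18) = -11
Mid (Wren): min(6, -11) = -11
e (Wren): min(2, -14, -1) = -14
f (Wren): min(-4, -2) = -4
g (Wren): min(-7, 14) = -7
a (Omar): max(-14, -4, -7) = -4
h (Wren): min(15, 2) = 2
j (Wren): min(-9, 16, -12) = -12
b (Omar): max(2, -12) = 2
Left (Wren): min(-4, 2) = -4
Omar prefers the higher value; Mid=-11, Left=-4. Left is better since -4 > -11.

Left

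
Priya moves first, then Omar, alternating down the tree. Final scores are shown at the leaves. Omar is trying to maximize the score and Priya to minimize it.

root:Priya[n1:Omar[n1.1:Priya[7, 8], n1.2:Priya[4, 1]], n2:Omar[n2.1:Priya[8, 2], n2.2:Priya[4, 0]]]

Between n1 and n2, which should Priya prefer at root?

n1.1 (Priya): min(7, 8) = 7
n1.2 (Priya): min(4, 1) = 1
n1 (Omar): max(7, 1) = 7
n2.1 (Priya): min(8, 2) = 2
n2.2 (Priya): min(4, 0) = 0
n2 (Omar): max(2, 0) = 2
Priya prefers the lower value; n1=7, n2=2. n2 is better since 2 < 7.

n2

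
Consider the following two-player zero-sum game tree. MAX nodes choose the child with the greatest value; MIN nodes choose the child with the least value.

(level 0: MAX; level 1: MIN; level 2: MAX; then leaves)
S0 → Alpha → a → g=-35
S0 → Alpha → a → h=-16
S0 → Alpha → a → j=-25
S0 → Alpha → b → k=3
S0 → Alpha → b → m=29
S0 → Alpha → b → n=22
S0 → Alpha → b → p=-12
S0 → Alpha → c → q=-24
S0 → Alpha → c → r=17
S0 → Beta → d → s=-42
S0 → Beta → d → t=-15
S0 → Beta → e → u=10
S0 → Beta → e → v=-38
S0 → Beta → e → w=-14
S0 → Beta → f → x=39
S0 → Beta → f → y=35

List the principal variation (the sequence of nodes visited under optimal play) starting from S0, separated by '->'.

a (MAX): max(-35, -16, -25) = -16
b (MAX): max(3, 29, 22, -12) = 29
c (MAX): max(-24, 17) = 17
Alpha (MIN): min(-16, 29, 17) = -16
d (MAX): max(-42, -15) = -15
e (MAX): max(10, -38, -14) = 10
f (MAX): max(39, 35) = 39
Beta (MIN): min(-15, 10, 39) = -15
S0 (MAX): max(-16, -15) = -15
At S0, MAX picks Beta (highest: -15).
At Beta, MIN picks d (lowest: -15).
At d, MAX picks t (highest: -15).
Terminal value -15.

S0 -> Beta -> d -> t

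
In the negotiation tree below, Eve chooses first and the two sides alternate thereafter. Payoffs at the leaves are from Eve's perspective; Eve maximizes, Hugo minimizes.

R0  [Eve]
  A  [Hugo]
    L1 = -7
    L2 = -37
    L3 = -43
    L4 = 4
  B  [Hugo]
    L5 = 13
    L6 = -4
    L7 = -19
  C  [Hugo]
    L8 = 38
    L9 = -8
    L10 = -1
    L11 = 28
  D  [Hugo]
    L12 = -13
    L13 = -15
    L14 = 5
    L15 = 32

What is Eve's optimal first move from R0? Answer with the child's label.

A (Hugo): min(-7, -37, -43, 4) = -43
B (Hugo): min(13, -4, -19) = -19
C (Hugo): min(38, -8, -1, 28) = -8
D (Hugo): min(-13, -15, 5, 32) = -15
R0 (Eve): max(-43, -19, -8, -15) = -8
Eve at R0 wants the highest of {A=-43, B=-19, C=-8, D=-15}, so chooses C.

C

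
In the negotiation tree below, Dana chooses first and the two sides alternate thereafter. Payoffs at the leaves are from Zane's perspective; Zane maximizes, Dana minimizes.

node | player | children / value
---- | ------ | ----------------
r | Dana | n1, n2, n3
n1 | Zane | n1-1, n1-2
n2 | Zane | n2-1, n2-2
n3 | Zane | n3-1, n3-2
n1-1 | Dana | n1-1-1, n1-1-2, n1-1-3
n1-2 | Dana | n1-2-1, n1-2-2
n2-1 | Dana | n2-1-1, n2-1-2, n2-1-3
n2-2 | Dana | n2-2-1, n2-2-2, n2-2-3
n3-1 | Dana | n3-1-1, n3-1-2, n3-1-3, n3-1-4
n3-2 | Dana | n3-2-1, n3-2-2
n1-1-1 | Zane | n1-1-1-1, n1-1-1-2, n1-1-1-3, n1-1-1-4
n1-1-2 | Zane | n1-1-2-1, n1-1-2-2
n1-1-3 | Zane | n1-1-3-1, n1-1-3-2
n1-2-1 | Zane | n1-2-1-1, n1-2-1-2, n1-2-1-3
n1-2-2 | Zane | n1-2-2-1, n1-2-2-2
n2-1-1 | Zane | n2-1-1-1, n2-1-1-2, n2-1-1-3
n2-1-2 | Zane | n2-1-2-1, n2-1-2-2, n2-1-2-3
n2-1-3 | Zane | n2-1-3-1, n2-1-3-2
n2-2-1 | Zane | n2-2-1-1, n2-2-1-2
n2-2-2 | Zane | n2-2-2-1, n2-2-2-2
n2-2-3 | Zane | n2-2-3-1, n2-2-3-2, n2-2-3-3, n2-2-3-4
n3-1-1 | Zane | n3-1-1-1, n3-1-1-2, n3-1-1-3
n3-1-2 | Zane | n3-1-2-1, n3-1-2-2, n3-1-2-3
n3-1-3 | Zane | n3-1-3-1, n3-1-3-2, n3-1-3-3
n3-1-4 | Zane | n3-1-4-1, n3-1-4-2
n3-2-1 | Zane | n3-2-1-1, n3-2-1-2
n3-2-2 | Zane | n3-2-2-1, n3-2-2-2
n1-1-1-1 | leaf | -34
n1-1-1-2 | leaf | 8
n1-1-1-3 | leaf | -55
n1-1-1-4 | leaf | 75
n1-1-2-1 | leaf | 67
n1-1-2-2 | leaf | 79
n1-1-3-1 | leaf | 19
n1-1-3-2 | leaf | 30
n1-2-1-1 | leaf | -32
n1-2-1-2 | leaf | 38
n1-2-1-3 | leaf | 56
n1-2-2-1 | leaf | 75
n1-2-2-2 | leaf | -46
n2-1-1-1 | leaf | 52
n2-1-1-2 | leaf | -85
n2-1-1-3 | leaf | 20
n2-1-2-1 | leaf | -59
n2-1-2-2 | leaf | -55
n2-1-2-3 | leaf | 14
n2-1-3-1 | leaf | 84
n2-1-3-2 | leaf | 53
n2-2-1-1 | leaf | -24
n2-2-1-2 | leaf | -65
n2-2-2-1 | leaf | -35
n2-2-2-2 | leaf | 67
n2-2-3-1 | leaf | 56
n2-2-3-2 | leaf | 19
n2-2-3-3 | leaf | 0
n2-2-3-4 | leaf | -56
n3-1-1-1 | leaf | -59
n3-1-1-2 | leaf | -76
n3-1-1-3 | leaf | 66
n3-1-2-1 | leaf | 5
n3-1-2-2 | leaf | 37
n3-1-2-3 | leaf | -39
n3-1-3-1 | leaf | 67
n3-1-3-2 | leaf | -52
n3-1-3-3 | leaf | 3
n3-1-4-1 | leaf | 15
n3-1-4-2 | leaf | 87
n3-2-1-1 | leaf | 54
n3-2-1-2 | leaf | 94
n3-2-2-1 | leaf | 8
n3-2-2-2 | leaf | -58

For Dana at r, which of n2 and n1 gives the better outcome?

n2

n2-1-1 (Zane): max(52, -85, 20) = 52
n2-1-2 (Zane): max(-59, -55, 14) = 14
n2-1-3 (Zane): max(84, 53) = 84
n2-1 (Dana): min(52, 14, 84) = 14
n2-2-1 (Zane): max(-24, -65) = -24
n2-2-2 (Zane): max(-35, 67) = 67
n2-2-3 (Zane): max(56, 19, 0, -56) = 56
n2-2 (Dana): min(-24, 67, 56) = -24
n2 (Zane): max(14, -24) = 14
n1-1-1 (Zane): max(-34, 8, -55, 75) = 75
n1-1-2 (Zane): max(67, 79) = 79
n1-1-3 (Zane): max(19, 30) = 30
n1-1 (Dana): min(75, 79, 30) = 30
n1-2-1 (Zane): max(-32, 38, 56) = 56
n1-2-2 (Zane): max(75, -46) = 75
n1-2 (Dana): min(56, 75) = 56
n1 (Zane): max(30, 56) = 56
Dana prefers the lower value; n2=14, n1=56. n2 is better since 14 < 56.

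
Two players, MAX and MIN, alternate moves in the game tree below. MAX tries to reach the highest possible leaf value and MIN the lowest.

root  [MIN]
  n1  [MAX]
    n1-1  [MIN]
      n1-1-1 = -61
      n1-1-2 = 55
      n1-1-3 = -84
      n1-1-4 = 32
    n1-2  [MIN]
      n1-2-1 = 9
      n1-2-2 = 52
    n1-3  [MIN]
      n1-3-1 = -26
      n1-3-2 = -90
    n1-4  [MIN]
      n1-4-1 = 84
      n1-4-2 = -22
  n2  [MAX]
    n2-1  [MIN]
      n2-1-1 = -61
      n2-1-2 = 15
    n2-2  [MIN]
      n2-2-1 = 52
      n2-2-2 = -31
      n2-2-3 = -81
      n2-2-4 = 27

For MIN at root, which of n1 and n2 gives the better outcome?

n1-1 (MIN): min(-61, 55, -84, 32) = -84
n1-2 (MIN): min(9, 52) = 9
n1-3 (MIN): min(-26, -90) = -90
n1-4 (MIN): min(84, -22) = -22
n1 (MAX): max(-84, 9, -90, -22) = 9
n2-1 (MIN): min(-61, 15) = -61
n2-2 (MIN): min(52, -31, -81, 27) = -81
n2 (MAX): max(-61, -81) = -61
MIN prefers the lower value; n1=9, n2=-61. n2 is better since -61 < 9.

n2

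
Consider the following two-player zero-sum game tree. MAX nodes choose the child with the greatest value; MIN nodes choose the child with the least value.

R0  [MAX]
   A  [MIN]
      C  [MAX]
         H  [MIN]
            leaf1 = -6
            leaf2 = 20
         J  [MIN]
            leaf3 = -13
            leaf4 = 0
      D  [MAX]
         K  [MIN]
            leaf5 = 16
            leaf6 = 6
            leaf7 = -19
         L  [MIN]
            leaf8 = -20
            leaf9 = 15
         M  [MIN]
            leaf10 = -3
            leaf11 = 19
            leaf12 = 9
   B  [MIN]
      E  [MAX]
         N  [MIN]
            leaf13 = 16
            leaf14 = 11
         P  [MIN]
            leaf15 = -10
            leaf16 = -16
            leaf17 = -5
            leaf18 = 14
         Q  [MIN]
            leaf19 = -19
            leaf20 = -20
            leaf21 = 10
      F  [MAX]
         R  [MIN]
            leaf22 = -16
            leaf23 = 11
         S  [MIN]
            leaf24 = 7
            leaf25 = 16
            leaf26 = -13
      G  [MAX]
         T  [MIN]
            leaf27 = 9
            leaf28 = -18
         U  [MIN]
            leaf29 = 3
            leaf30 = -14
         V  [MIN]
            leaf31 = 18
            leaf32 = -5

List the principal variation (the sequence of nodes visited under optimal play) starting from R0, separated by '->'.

H (MIN): min(-6, 20) = -6
J (MIN): min(-13, 0) = -13
C (MAX): max(-6, -13) = -6
K (MIN): min(16, 6, -19) = -19
L (MIN): min(-20, 15) = -20
M (MIN): min(-3, 19, 9) = -3
D (MAX): max(-19, -20, -3) = -3
A (MIN): min(-6, -3) = -6
N (MIN): min(16, 11) = 11
P (MIN): min(-10, -16, -5, 14) = -16
Q (MIN): min(-19, -20, 10) = -20
E (MAX): max(11, -16, -20) = 11
R (MIN): min(-16, 11) = -16
S (MIN): min(7, 16, -13) = -13
F (MAX): max(-16, -13) = -13
T (MIN): min(9, -18) = -18
U (MIN): min(3, -14) = -14
V (MIN): min(18, -5) = -5
G (MAX): max(-18, -14, -5) = -5
B (MIN): min(11, -13, -5) = -13
R0 (MAX): max(-6, -13) = -6
At R0, MAX picks A (highest: -6).
At A, MIN picks C (lowest: -6).
At C, MAX picks H (highest: -6).
At H, MIN picks leaf1 (lowest: -6).
Terminal value -6.

R0 -> A -> C -> H -> leaf1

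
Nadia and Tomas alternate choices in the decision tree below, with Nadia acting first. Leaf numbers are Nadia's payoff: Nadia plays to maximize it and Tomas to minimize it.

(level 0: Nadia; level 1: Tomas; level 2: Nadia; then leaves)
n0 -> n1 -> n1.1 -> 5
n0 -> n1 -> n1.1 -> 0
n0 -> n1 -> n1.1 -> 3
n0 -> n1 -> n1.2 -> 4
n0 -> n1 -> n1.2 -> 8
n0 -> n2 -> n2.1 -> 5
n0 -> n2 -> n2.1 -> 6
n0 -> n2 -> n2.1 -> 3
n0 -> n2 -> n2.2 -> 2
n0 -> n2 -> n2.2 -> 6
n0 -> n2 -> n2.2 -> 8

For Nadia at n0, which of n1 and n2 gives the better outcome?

n2

n1.1 (Nadia): max(5, 0, 3) = 5
n1.2 (Nadia): max(4, 8) = 8
n1 (Tomas): min(5, 8) = 5
n2.1 (Nadia): max(5, 6, 3) = 6
n2.2 (Nadia): max(2, 6, 8) = 8
n2 (Tomas): min(6, 8) = 6
Nadia prefers the higher value; n1=5, n2=6. n2 is better since 6 > 5.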